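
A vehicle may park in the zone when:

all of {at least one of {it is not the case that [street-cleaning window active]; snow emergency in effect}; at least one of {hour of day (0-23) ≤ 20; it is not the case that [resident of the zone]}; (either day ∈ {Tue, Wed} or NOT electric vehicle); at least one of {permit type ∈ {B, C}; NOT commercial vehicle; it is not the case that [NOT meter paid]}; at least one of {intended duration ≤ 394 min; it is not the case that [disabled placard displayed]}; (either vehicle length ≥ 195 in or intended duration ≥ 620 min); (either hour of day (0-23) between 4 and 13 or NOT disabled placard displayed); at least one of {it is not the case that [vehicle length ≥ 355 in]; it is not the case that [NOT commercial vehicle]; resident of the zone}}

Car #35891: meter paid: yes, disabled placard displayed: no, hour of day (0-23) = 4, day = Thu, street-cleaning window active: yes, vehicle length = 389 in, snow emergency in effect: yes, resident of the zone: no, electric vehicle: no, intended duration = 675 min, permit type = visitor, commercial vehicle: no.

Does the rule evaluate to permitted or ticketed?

Ticketed

Atomic conditions:
  street-cleaning window active: yes → true
  snow emergency in effect: yes → true
  hour of day (0-23) ≤ 20: 4 ≤ 20 is true
  resident of the zone: no → false
  day ∈ {Tue, Wed}: Thu is not in the set → false
  NOT electric vehicle: no → true
  permit type ∈ {B, C}: visitor is not in the set → false
  NOT commercial vehicle: no → true
  NOT meter paid: yes → false
  intended duration ≤ 394 min: 675 ≤ 394 is false
  disabled placard displayed: no → false
  vehicle length ≥ 195 in: 389 ≥ 195 is true
  intended duration ≥ 620 min: 675 ≥ 620 is true
  hour of day (0-23) between 4 and 13: 4 in [4, 13] is true
  NOT disabled placard displayed: no → true
  vehicle length ≥ 355 in: 389 ≥ 355 is true
Combine:
[1.1] NOT true = false
[1] false OR true = true
[2.2] NOT false = true
[2] true OR true = true
[3] false OR true = true
[4.3] NOT false = true
[4] false OR true OR true = true
[5.2] NOT false = true
[5] false OR true = true
[6] true OR true = true
[7] true OR true = true
[8.1] NOT true = false
[8.2] NOT true = false
[8] false OR false OR false = false
[root] true AND true AND true AND true AND true AND true AND true AND false = false
Overall: false → ticketed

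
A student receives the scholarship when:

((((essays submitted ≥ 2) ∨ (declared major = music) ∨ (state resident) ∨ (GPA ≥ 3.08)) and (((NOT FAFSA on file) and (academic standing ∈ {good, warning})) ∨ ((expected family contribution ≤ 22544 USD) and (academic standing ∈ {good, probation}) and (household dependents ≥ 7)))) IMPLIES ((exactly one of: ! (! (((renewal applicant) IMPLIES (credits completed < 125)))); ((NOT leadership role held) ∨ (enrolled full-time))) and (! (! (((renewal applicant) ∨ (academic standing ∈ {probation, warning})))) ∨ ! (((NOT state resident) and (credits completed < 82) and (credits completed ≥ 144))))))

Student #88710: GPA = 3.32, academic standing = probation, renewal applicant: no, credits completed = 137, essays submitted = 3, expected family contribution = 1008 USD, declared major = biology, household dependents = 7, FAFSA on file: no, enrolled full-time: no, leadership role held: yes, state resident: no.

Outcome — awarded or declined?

Awarded

Atomic conditions:
  essays submitted ≥ 2: 3 ≥ 2 is true
  declared major = music: biology == music is false
  state resident: no → false
  GPA ≥ 3.08: 3.32 ≥ 3.08 is true
  NOT FAFSA on file: no → true
  academic standing ∈ {good, warning}: probation is not in the set → false
  expected family contribution ≤ 22544 USD: 1008 ≤ 22544 is true
  academic standing ∈ {good, probation}: probation is in the set → true
  household dependents ≥ 7: 7 ≥ 7 is true
  renewal applicant: no → false
  credits completed < 125: 137 < 125 is false
  NOT leadership role held: yes → false
  enrolled full-time: no → false
  academic standing ∈ {probation, warning}: probation is in the set → true
  NOT state resident: no → true
  credits completed < 82: 137 < 82 is false
  credits completed ≥ 144: 137 ≥ 144 is false
Combine:
[1.1] true OR false OR false OR true = true
[1.2.1] true AND false = false
[1.2.2] true AND true AND true = true
[1.2] false OR true = true
[1] true AND true = true
[2.1.1.1.1] false → false (antecedent false ⇒ implication holds) = true
[2.1.1.1] NOT true = false
[2.1.1] NOT false = true
[2.1.2] false OR false = false
[2.1] exactly-one(true, false) = true
[2.2.1.1.1] false OR true = true
[2.2.1.1] NOT true = false
[2.2.1] NOT false = true
[2.2.2.1] true AND false AND false = false
[2.2.2] NOT false = true
[2.2] true OR true = true
[2] true AND true = true
[root] true → true = true
Overall: true → awarded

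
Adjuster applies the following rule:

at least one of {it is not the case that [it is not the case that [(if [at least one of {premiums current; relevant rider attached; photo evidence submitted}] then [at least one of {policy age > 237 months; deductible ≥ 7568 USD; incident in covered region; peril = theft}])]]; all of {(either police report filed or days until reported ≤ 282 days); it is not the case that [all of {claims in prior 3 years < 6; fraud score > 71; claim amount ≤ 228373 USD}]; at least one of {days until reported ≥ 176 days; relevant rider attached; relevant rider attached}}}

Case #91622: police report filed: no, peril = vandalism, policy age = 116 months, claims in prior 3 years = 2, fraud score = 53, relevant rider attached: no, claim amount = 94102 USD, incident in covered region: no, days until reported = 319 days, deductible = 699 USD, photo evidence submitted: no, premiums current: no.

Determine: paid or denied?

Paid

Atomic conditions:
  premiums current: no → false
  relevant rider attached: no → false
  photo evidence submitted: no → false
  policy age > 237 months: 116 > 237 is false
  deductible ≥ 7568 USD: 699 ≥ 7568 is false
  incident in covered region: no → false
  peril = theft: vandalism == theft is false
  police report filed: no → false
  days until reported ≤ 282 days: 319 ≤ 282 is false
  claims in prior 3 years < 6: 2 < 6 is true
  fraud score > 71: 53 > 71 is false
  claim amount ≤ 228373 USD: 94102 ≤ 228373 is true
  days until reported ≥ 176 days: 319 ≥ 176 is true
Combine:
[1.1.1.1] false OR false OR false = false
[1.1.1.2] false OR false OR false OR false = false
[1.1.1] false → false (antecedent false ⇒ implication holds) = true
[1.1] NOT true = false
[1] NOT false = true
[2.1] false OR false = false
[2.2.1] true AND false AND true = false
[2.2] NOT false = true
[2.3] true OR false OR false = true
[2] false AND true AND true = false
[root] true OR false = true
Overall: true → paid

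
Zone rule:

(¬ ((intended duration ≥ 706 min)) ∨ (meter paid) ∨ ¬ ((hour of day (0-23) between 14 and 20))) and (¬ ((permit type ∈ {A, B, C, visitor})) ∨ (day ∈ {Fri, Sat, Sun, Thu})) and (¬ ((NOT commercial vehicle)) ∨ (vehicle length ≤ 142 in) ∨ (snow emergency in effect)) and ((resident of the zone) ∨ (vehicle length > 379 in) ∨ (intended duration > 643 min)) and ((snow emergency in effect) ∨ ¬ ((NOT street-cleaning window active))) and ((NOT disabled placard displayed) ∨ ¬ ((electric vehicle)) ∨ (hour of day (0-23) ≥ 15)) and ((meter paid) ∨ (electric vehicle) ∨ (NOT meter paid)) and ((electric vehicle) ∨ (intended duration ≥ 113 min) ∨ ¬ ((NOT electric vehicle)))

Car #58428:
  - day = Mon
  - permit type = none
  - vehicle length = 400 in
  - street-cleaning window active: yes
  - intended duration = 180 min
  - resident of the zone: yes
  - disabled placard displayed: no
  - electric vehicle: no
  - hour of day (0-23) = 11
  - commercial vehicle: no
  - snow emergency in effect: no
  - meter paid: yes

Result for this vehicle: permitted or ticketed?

Atomic conditions:
  intended duration ≥ 706 min: 180 ≥ 706 is false
  meter paid: yes → true
  hour of day (0-23) between 14 and 20: 11 in [14, 20] is false
  permit type ∈ {A, B, C, visitor}: none is not in the set → false
  day ∈ {Fri, Sat, Sun, Thu}: Mon is not in the set → false
  NOT commercial vehicle: no → true
  vehicle length ≤ 142 in: 400 ≤ 142 is false
  snow emergency in effect: no → false
  resident of the zone: yes → true
  vehicle length > 379 in: 400 > 379 is true
  intended duration > 643 min: 180 > 643 is false
  NOT street-cleaning window active: yes → false
  NOT disabled placard displayed: no → true
  electric vehicle: no → false
  hour of day (0-23) ≥ 15: 11 ≥ 15 is false
  NOT meter paid: yes → false
  intended duration ≥ 113 min: 180 ≥ 113 is true
  NOT electric vehicle: no → true
Combine:
[1.1] NOT false = true
[1.3] NOT false = true
[1] true OR true OR true = true
[2.1] NOT false = true
[2] true OR false = true
[3.1] NOT true = false
[3] false OR false OR false = false
[4] true OR true OR false = true
[5.2] NOT false = true
[5] false OR true = true
[6.2] NOT false = true
[6] true OR true OR false = true
[7] true OR false OR false = true
[8.3] NOT true = false
[8] false OR true OR false = true
[root] true AND true AND false AND true AND true AND true AND true AND true = false
Overall: false → ticketed

Ticketed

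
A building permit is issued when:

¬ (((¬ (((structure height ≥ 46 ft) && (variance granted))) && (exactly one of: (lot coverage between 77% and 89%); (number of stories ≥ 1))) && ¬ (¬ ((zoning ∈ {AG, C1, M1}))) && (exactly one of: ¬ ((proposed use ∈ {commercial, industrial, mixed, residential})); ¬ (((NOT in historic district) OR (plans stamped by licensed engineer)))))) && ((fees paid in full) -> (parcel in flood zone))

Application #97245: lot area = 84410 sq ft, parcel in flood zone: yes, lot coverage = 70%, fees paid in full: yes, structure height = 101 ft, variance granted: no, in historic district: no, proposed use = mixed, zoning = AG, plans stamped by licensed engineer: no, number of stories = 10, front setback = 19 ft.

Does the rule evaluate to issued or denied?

Atomic conditions:
  structure height ≥ 46 ft: 101 ≥ 46 is true
  variance granted: no → false
  lot coverage between 77% and 89%: 70 in [77, 89] is false
  number of stories ≥ 1: 10 ≥ 1 is true
  zoning ∈ {AG, C1, M1}: AG is in the set → true
  proposed use ∈ {commercial, industrial, mixed, residential}: mixed is in the set → true
  NOT in historic district: no → true
  plans stamped by licensed engineer: no → false
  fees paid in full: yes → true
  parcel in flood zone: yes → true
Combine:
[1.1.1.1.1] true AND false = false
[1.1.1.1] NOT false = true
[1.1.1.2] exactly-one(false, true) = true
[1.1.1] true AND true = true
[1.1.2.1] NOT true = false
[1.1.2] NOT false = true
[1.1.3.1] NOT true = false
[1.1.3.2.1] true OR false = true
[1.1.3.2] NOT true = false
[1.1.3] exactly-one(false, false) = false
[1.1] true AND true AND false = false
[1] NOT false = true
[2] true → true = true
[root] true AND true = true
Overall: true → issued

Issued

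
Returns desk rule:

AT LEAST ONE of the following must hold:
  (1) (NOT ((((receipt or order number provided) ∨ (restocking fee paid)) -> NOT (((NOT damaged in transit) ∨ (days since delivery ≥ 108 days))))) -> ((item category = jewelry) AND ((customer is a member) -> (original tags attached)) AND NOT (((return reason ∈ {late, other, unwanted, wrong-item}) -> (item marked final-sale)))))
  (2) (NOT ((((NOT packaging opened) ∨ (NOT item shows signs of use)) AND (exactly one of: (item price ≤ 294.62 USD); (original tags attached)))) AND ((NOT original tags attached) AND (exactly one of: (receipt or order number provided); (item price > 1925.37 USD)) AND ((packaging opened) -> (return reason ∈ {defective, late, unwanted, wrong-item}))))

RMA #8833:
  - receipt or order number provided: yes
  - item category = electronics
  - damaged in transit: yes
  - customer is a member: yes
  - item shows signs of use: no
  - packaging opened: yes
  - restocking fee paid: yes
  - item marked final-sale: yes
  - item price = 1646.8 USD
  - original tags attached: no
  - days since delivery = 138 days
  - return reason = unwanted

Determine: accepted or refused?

Accepted

Atomic conditions:
  receipt or order number provided: yes → true
  restocking fee paid: yes → true
  NOT damaged in transit: yes → false
  days since delivery ≥ 108 days: 138 ≥ 108 is true
  item category = jewelry: electronics == jewelry is false
  customer is a member: yes → true
  original tags attached: no → false
  return reason ∈ {late, other, unwanted, wrong-item}: unwanted is in the set → true
  item marked final-sale: yes → true
  NOT packaging opened: yes → false
  NOT item shows signs of use: no → true
  item price ≤ 294.62 USD: 1646.8 ≤ 294.62 is false
  NOT original tags attached: no → true
  item price > 1925.37 USD: 1646.8 > 1925.37 is false
  packaging opened: yes → true
  return reason ∈ {defective, late, unwanted, wrong-item}: unwanted is in the set → true
Combine:
[1.1.1.1] true OR true = true
[1.1.1.2.1] false OR true = true
[1.1.1.2] NOT true = false
[1.1.1] true → false = false
[1.1] NOT false = true
[1.2.2] true → false = false
[1.2.3.1] true → true = true
[1.2.3] NOT true = false
[1.2] false AND false AND false = false
[1] true → false = false
[2.1.1.1] false OR true = true
[2.1.1.2] exactly-one(false, false) = false
[2.1.1] true AND false = false
[2.1] NOT false = true
[2.2.2] exactly-one(true, false) = true
[2.2.3] true → true = true
[2.2] true AND true AND true = true
[2] true AND true = true
[root] false OR true = true
Overall: true → accepted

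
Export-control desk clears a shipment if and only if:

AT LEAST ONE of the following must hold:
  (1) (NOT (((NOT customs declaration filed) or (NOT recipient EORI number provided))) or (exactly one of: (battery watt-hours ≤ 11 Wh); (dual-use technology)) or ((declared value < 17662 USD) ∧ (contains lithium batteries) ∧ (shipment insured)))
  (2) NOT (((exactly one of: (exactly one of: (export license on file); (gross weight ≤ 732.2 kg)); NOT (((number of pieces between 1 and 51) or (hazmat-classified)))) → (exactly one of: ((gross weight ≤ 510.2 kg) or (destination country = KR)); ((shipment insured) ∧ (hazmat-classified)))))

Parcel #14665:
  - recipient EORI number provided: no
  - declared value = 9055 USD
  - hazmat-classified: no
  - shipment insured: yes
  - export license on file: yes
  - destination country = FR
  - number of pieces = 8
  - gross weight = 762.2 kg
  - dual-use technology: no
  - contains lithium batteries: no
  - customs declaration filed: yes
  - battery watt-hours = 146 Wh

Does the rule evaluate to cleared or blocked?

Atomic conditions:
  NOT customs declaration filed: yes → false
  NOT recipient EORI number provided: no → true
  battery watt-hours ≤ 11 Wh: 146 ≤ 11 is false
  dual-use technology: no → false
  declared value < 17662 USD: 9055 < 17662 is true
  contains lithium batteries: no → false
  shipment insured: yes → true
  export license on file: yes → true
  gross weight ≤ 732.2 kg: 762.2 ≤ 732.2 is false
  number of pieces between 1 and 51: 8 in [1, 51] is true
  hazmat-classified: no → false
  gross weight ≤ 510.2 kg: 762.2 ≤ 510.2 is false
  destination country = KR: FR == KR is false
Combine:
[1.1.1] false OR true = true
[1.1] NOT true = false
[1.2] exactly-one(false, false) = false
[1.3] true AND false AND true = false
[1] false OR false OR false = false
[2.1.1.1] exactly-one(true, false) = true
[2.1.1.2.1] true OR false = true
[2.1.1.2] NOT true = false
[2.1.1] exactly-one(true, false) = true
[2.1.2.1] false OR false = false
[2.1.2.2] true AND false = false
[2.1.2] exactly-one(false, false) = false
[2.1] true → false = false
[2] NOT false = true
[root] false OR true = true
Overall: true → cleared

Cleared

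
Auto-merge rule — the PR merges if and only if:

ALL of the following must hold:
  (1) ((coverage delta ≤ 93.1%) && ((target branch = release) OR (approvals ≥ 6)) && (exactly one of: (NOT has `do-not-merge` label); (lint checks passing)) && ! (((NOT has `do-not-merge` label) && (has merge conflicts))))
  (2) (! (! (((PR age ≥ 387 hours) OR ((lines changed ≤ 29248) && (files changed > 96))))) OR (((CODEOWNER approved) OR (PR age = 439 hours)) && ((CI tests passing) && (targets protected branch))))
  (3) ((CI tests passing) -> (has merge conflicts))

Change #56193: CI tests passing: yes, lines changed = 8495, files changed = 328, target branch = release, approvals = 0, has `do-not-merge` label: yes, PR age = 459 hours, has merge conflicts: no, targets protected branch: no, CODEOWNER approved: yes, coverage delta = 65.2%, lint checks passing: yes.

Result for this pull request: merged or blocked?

Atomic conditions:
  coverage delta ≤ 93.1%: 65.2 ≤ 93.1 is true
  target branch = release: release == release is true
  approvals ≥ 6: 0 ≥ 6 is false
  NOT has `do-not-merge` label: yes → false
  lint checks passing: yes → true
  has merge conflicts: no → false
  PR age ≥ 387 hours: 459 ≥ 387 is true
  lines changed ≤ 29248: 8495 ≤ 29248 is true
  files changed > 96: 328 > 96 is true
  CODEOWNER approved: yes → true
  PR age = 439 hours: 459 == 439 is false
  CI tests passing: yes → true
  targets protected branch: no → false
Combine:
[1.2] true OR false = true
[1.3] exactly-one(false, true) = true
[1.4.1] false AND false = false
[1.4] NOT false = true
[1] true AND true AND true AND true = true
[2.1.1.1.2] true AND true = true
[2.1.1.1] true OR true = true
[2.1.1] NOT true = false
[2.1] NOT false = true
[2.2.1] true OR false = true
[2.2.2] true AND false = false
[2.2] true AND false = false
[2] true OR false = true
[3] true → false = false
[root] true AND true AND false = false
Overall: false → blocked

Blocked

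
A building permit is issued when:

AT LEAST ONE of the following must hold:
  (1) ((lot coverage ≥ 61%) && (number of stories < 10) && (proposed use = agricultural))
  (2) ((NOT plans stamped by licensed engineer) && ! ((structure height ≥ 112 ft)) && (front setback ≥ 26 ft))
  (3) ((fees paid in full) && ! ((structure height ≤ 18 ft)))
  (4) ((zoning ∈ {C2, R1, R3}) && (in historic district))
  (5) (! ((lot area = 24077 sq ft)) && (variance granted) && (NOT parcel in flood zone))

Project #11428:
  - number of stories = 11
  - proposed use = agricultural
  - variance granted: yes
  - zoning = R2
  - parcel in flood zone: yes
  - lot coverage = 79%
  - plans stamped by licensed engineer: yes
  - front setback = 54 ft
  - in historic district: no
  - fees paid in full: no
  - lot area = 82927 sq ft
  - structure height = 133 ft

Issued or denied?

Denied

Atomic conditions:
  lot coverage ≥ 61%: 79 ≥ 61 is true
  number of stories < 10: 11 < 10 is false
  proposed use = agricultural: agricultural == agricultural is true
  NOT plans stamped by licensed engineer: yes → false
  structure height ≥ 112 ft: 133 ≥ 112 is true
  front setback ≥ 26 ft: 54 ≥ 26 is true
  fees paid in full: no → false
  structure height ≤ 18 ft: 133 ≤ 18 is false
  zoning ∈ {C2, R1, R3}: R2 is not in the set → false
  in historic district: no → false
  lot area = 24077 sq ft: 82927 == 24077 is false
  variance granted: yes → true
  NOT parcel in flood zone: yes → false
Combine:
[1] true AND false AND true = false
[2.2] NOT true = false
[2] false AND false AND true = false
[3.2] NOT false = true
[3] false AND true = false
[4] false AND false = false
[5.1] NOT false = true
[5] true AND true AND false = false
[root] false OR false OR false OR false OR false = false
Overall: false → denied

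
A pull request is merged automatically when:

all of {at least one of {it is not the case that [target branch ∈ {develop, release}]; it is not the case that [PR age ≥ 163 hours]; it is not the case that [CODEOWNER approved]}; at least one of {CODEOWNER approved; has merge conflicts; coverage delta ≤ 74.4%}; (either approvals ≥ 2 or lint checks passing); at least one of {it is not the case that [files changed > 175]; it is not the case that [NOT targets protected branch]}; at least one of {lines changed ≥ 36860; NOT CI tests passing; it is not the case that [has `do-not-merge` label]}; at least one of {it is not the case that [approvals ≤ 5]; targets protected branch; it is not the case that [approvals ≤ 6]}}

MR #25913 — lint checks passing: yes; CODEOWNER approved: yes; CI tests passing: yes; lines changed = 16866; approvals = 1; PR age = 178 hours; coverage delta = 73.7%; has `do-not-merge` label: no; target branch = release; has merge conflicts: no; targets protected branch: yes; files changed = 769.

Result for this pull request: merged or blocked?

Blocked

Atomic conditions:
  target branch ∈ {develop, release}: release is in the set → true
  PR age ≥ 163 hours: 178 ≥ 163 is true
  CODEOWNER approved: yes → true
  has merge conflicts: no → false
  coverage delta ≤ 74.4%: 73.7 ≤ 74.4 is true
  approvals ≥ 2: 1 ≥ 2 is false
  lint checks passing: yes → true
  files changed > 175: 769 > 175 is true
  NOT targets protected branch: yes → false
  lines changed ≥ 36860: 16866 ≥ 36860 is false
  NOT CI tests passing: yes → false
  has `do-not-merge` label: no → false
  approvals ≤ 5: 1 ≤ 5 is true
  targets protected branch: yes → true
  approvals ≤ 6: 1 ≤ 6 is true
Combine:
[1.1] NOT true = false
[1.2] NOT true = false
[1.3] NOT true = false
[1] false OR false OR false = false
[2] true OR false OR true = true
[3] false OR true = true
[4.1] NOT true = false
[4.2] NOT false = true
[4] false OR true = true
[5.3] NOT false = true
[5] false OR false OR true = true
[6.1] NOT true = false
[6.3] NOT true = false
[6] false OR true OR false = true
[root] false AND true AND true AND true AND true AND true = false
Overall: false → blocked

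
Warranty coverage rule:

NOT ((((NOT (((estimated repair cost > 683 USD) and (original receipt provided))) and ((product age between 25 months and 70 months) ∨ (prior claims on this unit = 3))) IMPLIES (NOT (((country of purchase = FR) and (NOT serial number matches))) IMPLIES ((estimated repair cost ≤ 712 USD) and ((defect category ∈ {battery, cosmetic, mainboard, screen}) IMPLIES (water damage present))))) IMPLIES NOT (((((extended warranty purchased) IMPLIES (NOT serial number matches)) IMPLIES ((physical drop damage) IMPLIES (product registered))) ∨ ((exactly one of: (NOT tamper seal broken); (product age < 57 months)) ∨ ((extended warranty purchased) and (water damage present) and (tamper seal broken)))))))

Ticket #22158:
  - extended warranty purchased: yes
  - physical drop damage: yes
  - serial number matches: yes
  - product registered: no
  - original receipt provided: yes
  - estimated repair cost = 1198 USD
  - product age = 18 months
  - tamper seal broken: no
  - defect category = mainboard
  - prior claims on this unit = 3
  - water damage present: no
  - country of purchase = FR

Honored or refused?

Honored

Atomic conditions:
  estimated repair cost > 683 USD: 1198 > 683 is true
  original receipt provided: yes → true
  product age between 25 months and 70 months: 18 in [25, 70] is false
  prior claims on this unit = 3: 3 == 3 is true
  country of purchase = FR: FR == FR is true
  NOT serial number matches: yes → false
  estimated repair cost ≤ 712 USD: 1198 ≤ 712 is false
  defect category ∈ {battery, cosmetic, mainboard, screen}: mainboard is in the set → true
  water damage present: no → false
  extended warranty purchased: yes → true
  physical drop damage: yes → true
  product registered: no → false
  NOT tamper seal broken: no → true
  product age < 57 months: 18 < 57 is true
  tamper seal broken: no → false
Combine:
[1.1.1.1.1] true AND true = true
[1.1.1.1] NOT true = false
[1.1.1.2] false OR true = true
[1.1.1] false AND true = false
[1.1.2.1.1] true AND false = false
[1.1.2.1] NOT false = true
[1.1.2.2.2] true → false = false
[1.1.2.2] false AND false = false
[1.1.2] true → false = false
[1.1] false → false (antecedent false ⇒ implication holds) = true
[1.2.1.1.1] true → false = false
[1.2.1.1.2] true → false = false
[1.2.1.1] false → false (antecedent false ⇒ implication holds) = true
[1.2.1.2.1] exactly-one(true, true) = false
[1.2.1.2.2] true AND false AND false = false
[1.2.1.2] false OR false = false
[1.2.1] true OR false = true
[1.2] NOT true = false
[1] true → false = false
[root] NOT false = true
Overall: true → honored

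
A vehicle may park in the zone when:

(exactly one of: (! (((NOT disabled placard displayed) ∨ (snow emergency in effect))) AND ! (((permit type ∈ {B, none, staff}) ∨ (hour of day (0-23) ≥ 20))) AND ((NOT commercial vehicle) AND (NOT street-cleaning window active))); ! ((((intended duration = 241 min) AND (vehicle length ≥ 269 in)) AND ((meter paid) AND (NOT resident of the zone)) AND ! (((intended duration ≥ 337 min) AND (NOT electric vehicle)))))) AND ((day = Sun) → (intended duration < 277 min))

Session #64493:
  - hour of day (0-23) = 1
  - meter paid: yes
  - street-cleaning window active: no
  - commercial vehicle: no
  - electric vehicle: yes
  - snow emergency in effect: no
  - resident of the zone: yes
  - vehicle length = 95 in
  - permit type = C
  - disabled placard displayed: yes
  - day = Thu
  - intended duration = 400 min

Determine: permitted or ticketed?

Atomic conditions:
  NOT disabled placard displayed: yes → false
  snow emergency in effect: no → false
  permit type ∈ {B, none, staff}: C is not in the set → false
  hour of day (0-23) ≥ 20: 1 ≥ 20 is false
  NOT commercial vehicle: no → true
  NOT street-cleaning window active: no → true
  intended duration = 241 min: 400 == 241 is false
  vehicle length ≥ 269 in: 95 ≥ 269 is false
  meter paid: yes → true
  NOT resident of the zone: yes → false
  intended duration ≥ 337 min: 400 ≥ 337 is true
  NOT electric vehicle: yes → false
  day = Sun: Thu == Sun is false
  intended duration < 277 min: 400 < 277 is false
Combine:
[1.1.1.1] false OR false = false
[1.1.1] NOT false = true
[1.1.2.1] false OR false = false
[1.1.2] NOT false = true
[1.1.3] true AND true = true
[1.1] true AND true AND true = true
[1.2.1.1] false AND false = false
[1.2.1.2] true AND false = false
[1.2.1.3.1] true AND false = false
[1.2.1.3] NOT false = true
[1.2.1] false AND false AND true = false
[1.2] NOT false = true
[1] exactly-one(true, true) = false
[2] false → false (antecedent false ⇒ implication holds) = true
[root] false AND true = false
Overall: false → ticketed

Ticketed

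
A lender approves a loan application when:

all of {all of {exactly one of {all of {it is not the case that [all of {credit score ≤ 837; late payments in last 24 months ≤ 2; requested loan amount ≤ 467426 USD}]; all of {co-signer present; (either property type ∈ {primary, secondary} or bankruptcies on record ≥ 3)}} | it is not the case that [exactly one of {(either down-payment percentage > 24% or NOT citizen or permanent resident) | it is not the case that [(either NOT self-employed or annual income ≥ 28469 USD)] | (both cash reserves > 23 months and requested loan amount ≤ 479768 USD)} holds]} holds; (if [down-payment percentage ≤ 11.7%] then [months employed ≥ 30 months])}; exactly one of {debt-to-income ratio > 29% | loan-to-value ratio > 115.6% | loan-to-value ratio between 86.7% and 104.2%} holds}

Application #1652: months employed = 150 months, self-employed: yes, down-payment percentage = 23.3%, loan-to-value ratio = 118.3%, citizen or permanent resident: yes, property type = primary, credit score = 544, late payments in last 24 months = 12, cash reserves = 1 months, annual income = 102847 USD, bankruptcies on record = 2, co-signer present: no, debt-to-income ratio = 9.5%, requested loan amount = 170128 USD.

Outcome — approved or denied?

Atomic conditions:
  credit score ≤ 837: 544 ≤ 837 is true
  late payments in last 24 months ≤ 2: 12 ≤ 2 is false
  requested loan amount ≤ 467426 USD: 170128 ≤ 467426 is true
  co-signer present: no → false
  property type ∈ {primary, secondary}: primary is in the set → true
  bankruptcies on record ≥ 3: 2 ≥ 3 is false
  down-payment percentage > 24%: 23.3 > 24 is false
  NOT citizen or permanent resident: yes → false
  NOT self-employed: yes → false
  annual income ≥ 28469 USD: 102847 ≥ 28469 is true
  cash reserves > 23 months: 1 > 23 is false
  requested loan amount ≤ 479768 USD: 170128 ≤ 479768 is true
  down-payment percentage ≤ 11.7%: 23.3 ≤ 11.7 is false
  months employed ≥ 30 months: 150 ≥ 30 is true
  debt-to-income ratio > 29%: 9.5 > 29 is false
  loan-to-value ratio > 115.6%: 118.3 > 115.6 is true
  loan-to-value ratio between 86.7% and 104.2%: 118.3 in [86.7, 104.2] is false
Combine:
[1.1.1.1.1] true AND false AND true = false
[1.1.1.1] NOT false = true
[1.1.1.2.2] true OR false = true
[1.1.1.2] false AND true = false
[1.1.1] true AND false = false
[1.1.2.1.1] false OR false = false
[1.1.2.1.2.1] false OR true = true
[1.1.2.1.2] NOT true = false
[1.1.2.1.3] false AND true = false
[1.1.2.1] exactly-one(false, false, false) = false
[1.1.2] NOT false = true
[1.1] exactly-one(false, true) = true
[1.2] false → true (antecedent false ⇒ implication holds) = true
[1] true AND true = true
[2] exactly-one(false, true, false) = true
[root] true AND true = true
Overall: true → approved

Approved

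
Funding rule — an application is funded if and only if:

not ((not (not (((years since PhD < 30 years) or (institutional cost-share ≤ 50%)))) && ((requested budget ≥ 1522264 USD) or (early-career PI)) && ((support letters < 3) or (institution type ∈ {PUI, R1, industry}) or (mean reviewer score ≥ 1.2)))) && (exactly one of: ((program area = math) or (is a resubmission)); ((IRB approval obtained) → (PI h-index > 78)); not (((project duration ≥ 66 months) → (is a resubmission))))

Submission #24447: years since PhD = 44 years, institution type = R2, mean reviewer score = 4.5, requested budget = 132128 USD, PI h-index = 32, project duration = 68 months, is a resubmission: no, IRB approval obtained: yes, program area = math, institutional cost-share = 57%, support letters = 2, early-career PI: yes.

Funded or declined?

Declined

Atomic conditions:
  years since PhD < 30 years: 44 < 30 is false
  institutional cost-share ≤ 50%: 57 ≤ 50 is false
  requested budget ≥ 1522264 USD: 132128 ≥ 1522264 is false
  early-career PI: yes → true
  support letters < 3: 2 < 3 is true
  institution type ∈ {PUI, R1, industry}: R2 is not in the set → false
  mean reviewer score ≥ 1.2: 4.5 ≥ 1.2 is true
  program area = math: math == math is true
  is a resubmission: no → false
  IRB approval obtained: yes → true
  PI h-index > 78: 32 > 78 is false
  project duration ≥ 66 months: 68 ≥ 66 is true
Combine:
[1.1.1.1.1] false OR false = false
[1.1.1.1] NOT false = true
[1.1.1] NOT true = false
[1.1.2] false OR true = true
[1.1.3] true OR false OR true = true
[1.1] false AND true AND true = false
[1] NOT false = true
[2.1] true OR false = true
[2.2] true → false = false
[2.3.1] true → false = false
[2.3] NOT false = true
[2] exactly-one(true, false, true) = false
[root] true AND false = false
Overall: false → declined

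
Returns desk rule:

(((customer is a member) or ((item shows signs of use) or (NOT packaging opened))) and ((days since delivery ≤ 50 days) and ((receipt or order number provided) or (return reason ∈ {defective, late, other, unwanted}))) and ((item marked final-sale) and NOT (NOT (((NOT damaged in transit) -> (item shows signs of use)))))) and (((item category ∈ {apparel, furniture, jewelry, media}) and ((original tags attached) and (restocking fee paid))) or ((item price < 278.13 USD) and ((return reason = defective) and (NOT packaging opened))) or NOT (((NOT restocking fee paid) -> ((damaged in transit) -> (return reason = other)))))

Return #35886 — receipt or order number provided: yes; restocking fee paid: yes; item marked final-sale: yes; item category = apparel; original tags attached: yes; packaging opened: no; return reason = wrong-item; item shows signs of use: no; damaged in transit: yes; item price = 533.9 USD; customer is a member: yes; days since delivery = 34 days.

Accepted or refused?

Accepted

Atomic conditions:
  customer is a member: yes → true
  item shows signs of use: no → false
  NOT packaging opened: no → true
  days since delivery ≤ 50 days: 34 ≤ 50 is true
  receipt or order number provided: yes → true
  return reason ∈ {defective, late, other, unwanted}: wrong-item is not in the set → false
  item marked final-sale: yes → true
  NOT damaged in transit: yes → false
  item category ∈ {apparel, furniture, jewelry, media}: apparel is in the set → true
  original tags attached: yes → true
  restocking fee paid: yes → true
  item price < 278.13 USD: 533.9 < 278.13 is false
  return reason = defective: wrong-item == defective is false
  NOT restocking fee paid: yes → false
  damaged in transit: yes → true
  return reason = other: wrong-item == other is false
Combine:
[1.1.2] false OR true = true
[1.1] true OR true = true
[1.2.2] true OR false = true
[1.2] true AND true = true
[1.3.2.1.1] false → false (antecedent false ⇒ implication holds) = true
[1.3.2.1] NOT true = false
[1.3.2] NOT false = true
[1.3] true AND true = true
[1] true AND true AND true = true
[2.1.2] true AND true = true
[2.1] true AND true = true
[2.2.2] false AND true = false
[2.2] false AND false = false
[2.3.1.2] true → false = false
[2.3.1] false → false (antecedent false ⇒ implication holds) = true
[2.3] NOT true = false
[2] true OR false OR false = true
[root] true AND true = true
Overall: true → accepted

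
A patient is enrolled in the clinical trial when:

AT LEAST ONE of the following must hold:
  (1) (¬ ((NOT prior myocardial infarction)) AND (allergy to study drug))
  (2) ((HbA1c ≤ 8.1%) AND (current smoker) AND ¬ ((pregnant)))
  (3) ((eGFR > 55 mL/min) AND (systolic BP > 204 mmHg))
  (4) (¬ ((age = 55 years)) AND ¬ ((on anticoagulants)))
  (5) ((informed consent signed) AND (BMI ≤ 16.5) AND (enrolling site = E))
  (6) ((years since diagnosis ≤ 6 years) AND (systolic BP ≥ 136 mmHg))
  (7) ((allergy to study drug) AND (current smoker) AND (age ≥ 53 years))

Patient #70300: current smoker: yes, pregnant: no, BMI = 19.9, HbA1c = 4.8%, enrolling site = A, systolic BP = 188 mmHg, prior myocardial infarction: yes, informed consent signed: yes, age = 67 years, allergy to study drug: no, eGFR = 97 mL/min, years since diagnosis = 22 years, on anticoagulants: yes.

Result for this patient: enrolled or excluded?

Enrolled

Atomic conditions:
  NOT prior myocardial infarction: yes → false
  allergy to study drug: no → false
  HbA1c ≤ 8.1%: 4.8 ≤ 8.1 is true
  current smoker: yes → true
  pregnant: no → false
  eGFR > 55 mL/min: 97 > 55 is true
  systolic BP > 204 mmHg: 188 > 204 is false
  age = 55 years: 67 == 55 is false
  on anticoagulants: yes → true
  informed consent signed: yes → true
  BMI ≤ 16.5: 19.9 ≤ 16.5 is false
  enrolling site = E: A == E is false
  years since diagnosis ≤ 6 years: 22 ≤ 6 is false
  systolic BP ≥ 136 mmHg: 188 ≥ 136 is true
  age ≥ 53 years: 67 ≥ 53 is true
Combine:
[1.1] NOT false = true
[1] true AND false = false
[2.3] NOT false = true
[2] true AND true AND true = true
[3] true AND false = false
[4.1] NOT false = true
[4.2] NOT true = false
[4] true AND false = false
[5] true AND false AND false = false
[6] false AND true = false
[7] false AND true AND true = false
[root] false OR true OR false OR false OR false OR false OR false = true
Overall: true → enrolled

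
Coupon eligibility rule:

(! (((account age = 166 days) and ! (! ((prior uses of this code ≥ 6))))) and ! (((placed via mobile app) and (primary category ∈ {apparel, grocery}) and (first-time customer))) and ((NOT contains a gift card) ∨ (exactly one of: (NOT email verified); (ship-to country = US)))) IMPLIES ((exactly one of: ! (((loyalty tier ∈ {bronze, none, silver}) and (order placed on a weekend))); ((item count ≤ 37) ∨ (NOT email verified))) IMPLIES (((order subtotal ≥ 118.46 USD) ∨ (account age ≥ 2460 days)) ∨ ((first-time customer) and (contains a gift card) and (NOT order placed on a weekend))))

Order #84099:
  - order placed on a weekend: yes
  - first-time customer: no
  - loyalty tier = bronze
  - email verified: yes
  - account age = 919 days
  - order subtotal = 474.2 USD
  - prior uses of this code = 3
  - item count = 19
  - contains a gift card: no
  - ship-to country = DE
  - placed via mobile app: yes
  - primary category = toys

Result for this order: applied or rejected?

Applied

Atomic conditions:
  account age = 166 days: 919 == 166 is false
  prior uses of this code ≥ 6: 3 ≥ 6 is false
  placed via mobile app: yes → true
  primary category ∈ {apparel, grocery}: toys is not in the set → false
  first-time customer: no → false
  NOT contains a gift card: no → true
  NOT email verified: yes → false
  ship-to country = US: DE == US is false
  loyalty tier ∈ {bronze, none, silver}: bronze is in the set → true
  order placed on a weekend: yes → true
  item count ≤ 37: 19 ≤ 37 is true
  order subtotal ≥ 118.46 USD: 474.2 ≥ 118.46 is true
  account age ≥ 2460 days: 919 ≥ 2460 is false
  contains a gift card: no → false
  NOT order placed on a weekend: yes → false
Combine:
[1.1.1.2.1] NOT false = true
[1.1.1.2] NOT true = false
[1.1.1] false AND false = false
[1.1] NOT false = true
[1.2.1] true AND false AND false = false
[1.2] NOT false = true
[1.3.2] exactly-one(false, false) = false
[1.3] true OR false = true
[1] true AND true AND true = true
[2.1.1.1] true AND true = true
[2.1.1] NOT true = false
[2.1.2] true OR false = true
[2.1] exactly-one(false, true) = true
[2.2.1] true OR false = true
[2.2.2] false AND false AND false = false
[2.2] true OR false = true
[2] true → true = true
[root] true → true = true
Overall: true → applied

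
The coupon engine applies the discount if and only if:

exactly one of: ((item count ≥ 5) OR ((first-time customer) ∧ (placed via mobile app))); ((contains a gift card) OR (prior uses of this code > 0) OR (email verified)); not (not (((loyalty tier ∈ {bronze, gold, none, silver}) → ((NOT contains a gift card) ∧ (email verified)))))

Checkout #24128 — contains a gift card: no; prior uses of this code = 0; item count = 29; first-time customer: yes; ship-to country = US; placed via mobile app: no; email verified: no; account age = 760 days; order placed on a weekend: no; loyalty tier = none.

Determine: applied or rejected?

Atomic conditions:
  item count ≥ 5: 29 ≥ 5 is true
  first-time customer: yes → true
  placed via mobile app: no → false
  contains a gift card: no → false
  prior uses of this code > 0: 0 > 0 is false
  email verified: no → false
  loyalty tier ∈ {bronze, gold, none, silver}: none is in the set → true
  NOT contains a gift card: no → true
Combine:
[1.2] true AND false = false
[1] true OR false = true
[2] false OR false OR false = false
[3.1.1.2] true AND false = false
[3.1.1] true → false = false
[3.1] NOT false = true
[3] NOT true = false
[root] exactly-one(true, false, false) = true
Overall: true → applied

Applied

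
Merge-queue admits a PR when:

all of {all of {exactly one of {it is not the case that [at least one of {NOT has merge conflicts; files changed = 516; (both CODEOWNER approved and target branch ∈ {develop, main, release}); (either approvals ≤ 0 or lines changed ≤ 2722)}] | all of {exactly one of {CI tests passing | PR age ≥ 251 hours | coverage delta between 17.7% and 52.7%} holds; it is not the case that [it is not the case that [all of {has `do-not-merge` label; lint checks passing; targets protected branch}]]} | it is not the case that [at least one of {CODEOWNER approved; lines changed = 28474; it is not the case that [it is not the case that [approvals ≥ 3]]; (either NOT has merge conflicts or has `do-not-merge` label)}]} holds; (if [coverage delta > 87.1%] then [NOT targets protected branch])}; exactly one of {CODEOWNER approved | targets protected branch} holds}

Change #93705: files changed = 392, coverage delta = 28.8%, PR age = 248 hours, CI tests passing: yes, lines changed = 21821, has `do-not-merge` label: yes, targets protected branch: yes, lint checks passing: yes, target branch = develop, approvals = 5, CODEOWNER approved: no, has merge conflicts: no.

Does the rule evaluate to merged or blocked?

Atomic conditions:
  NOT has merge conflicts: no → true
  files changed = 516: 392 == 516 is false
  CODEOWNER approved: no → false
  target branch ∈ {develop, main, release}: develop is in the set → true
  approvals ≤ 0: 5 ≤ 0 is false
  lines changed ≤ 2722: 21821 ≤ 2722 is false
  CI tests passing: yes → true
  PR age ≥ 251 hours: 248 ≥ 251 is false
  coverage delta between 17.7% and 52.7%: 28.8 in [17.7, 52.7] is true
  has `do-not-merge` label: yes → true
  lint checks passing: yes → true
  targets protected branch: yes → true
  lines changed = 28474: 21821 == 28474 is false
  approvals ≥ 3: 5 ≥ 3 is true
  coverage delta > 87.1%: 28.8 > 87.1 is false
  NOT targets protected branch: yes → false
Combine:
[1.1.1.1.3] false AND true = false
[1.1.1.1.4] false OR false = false
[1.1.1.1] true OR false OR false OR false = true
[1.1.1] NOT true = false
[1.1.2.1] exactly-one(true, false, true) = false
[1.1.2.2.1.1] true AND true AND true = true
[1.1.2.2.1] NOT true = false
[1.1.2.2] NOT false = true
[1.1.2] false AND true = false
[1.1.3.1.3.1] NOT true = false
[1.1.3.1.3] NOT false = true
[1.1.3.1.4] true OR true = true
[1.1.3.1] false OR false OR true OR true = true
[1.1.3] NOT true = false
[1.1] exactly-one(false, false, false) = false
[1.2] false → false (antecedent false ⇒ implication holds) = true
[1] false AND true = false
[2] exactly-one(false, true) = true
[root] false AND true = false
Overall: false → blocked

Blocked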